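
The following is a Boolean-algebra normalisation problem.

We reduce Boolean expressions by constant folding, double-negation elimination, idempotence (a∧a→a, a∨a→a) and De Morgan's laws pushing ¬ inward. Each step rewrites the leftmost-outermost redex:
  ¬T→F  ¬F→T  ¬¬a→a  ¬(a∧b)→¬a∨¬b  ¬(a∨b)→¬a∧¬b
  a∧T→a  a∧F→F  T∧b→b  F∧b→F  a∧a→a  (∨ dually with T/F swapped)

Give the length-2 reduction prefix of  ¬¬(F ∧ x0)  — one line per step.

Answer: after 2 steps: F

Reduction:
  start: ¬¬(F ∧ x0)
  step 1: F ∧ x0
  step 2: F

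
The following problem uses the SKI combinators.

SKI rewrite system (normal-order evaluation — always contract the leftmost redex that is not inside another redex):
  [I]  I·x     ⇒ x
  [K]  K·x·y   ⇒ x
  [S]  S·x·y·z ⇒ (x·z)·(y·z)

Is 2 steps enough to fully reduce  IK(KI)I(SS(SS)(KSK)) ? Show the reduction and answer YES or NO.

Answer: NO — after 2 steps the term is KI(SS(SS)(KSK)), not yet normal

Working:
  start: IK(KI)I(SS(SS)(KSK))
  [1] K(KI)I(SS(SS)(KSK))
  [2] KI(SS(SS)(KSK))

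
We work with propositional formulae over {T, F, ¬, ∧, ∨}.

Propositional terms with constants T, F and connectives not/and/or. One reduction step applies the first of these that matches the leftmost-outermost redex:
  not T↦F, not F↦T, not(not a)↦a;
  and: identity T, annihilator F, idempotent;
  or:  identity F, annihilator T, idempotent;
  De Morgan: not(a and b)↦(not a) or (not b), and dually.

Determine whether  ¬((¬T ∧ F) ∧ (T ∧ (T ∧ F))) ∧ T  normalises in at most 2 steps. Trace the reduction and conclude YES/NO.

Answer: NO — after 2 steps the term is ¬(¬T ∧ F) ∨ ¬(T ∧ (T ∧ F)), not yet normal

Reduction:
  start: ¬((¬T ∧ F) ∧ (T ∧ (T ∧ F))) ∧ T
  [1] ¬((¬T ∧ F) ∧ (T ∧ (T ∧ F)))
  [2] ¬(¬T ∧ F) ∨ ¬(T ∧ (T ∧ F))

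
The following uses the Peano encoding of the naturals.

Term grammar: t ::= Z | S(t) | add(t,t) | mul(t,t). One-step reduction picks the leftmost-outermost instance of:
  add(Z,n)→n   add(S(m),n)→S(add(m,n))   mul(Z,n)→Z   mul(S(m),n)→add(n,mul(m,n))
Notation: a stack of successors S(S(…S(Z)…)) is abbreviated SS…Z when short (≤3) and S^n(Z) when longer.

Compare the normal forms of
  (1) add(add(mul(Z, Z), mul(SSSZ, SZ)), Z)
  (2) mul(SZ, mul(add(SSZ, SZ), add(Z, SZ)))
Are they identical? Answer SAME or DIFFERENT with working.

Answer: SAME — A ⇓ SSSZ, B ⇓ SSSZ

Working:
Term A:
  start: add(add(mul(Z, Z), mul(SSSZ, SZ)), Z)
  →1  add(add(Z, mul(SSSZ, SZ)), Z)
  →2  add(mul(SSSZ, SZ), Z)
  →3  add(add(SZ, mul(SSZ, SZ)), Z)
  →4  add(S(add(Z, mul(SSZ, SZ))), Z)
  →5  S(add(add(Z, mul(SSZ, SZ)), Z))
  →6  S(add(mul(SSZ, SZ), Z))
  →7  S(add(add(SZ, mul(SZ, SZ)), Z))
  →8  S(add(S(add(Z, mul(SZ, SZ))), Z))
  →9  S(S(add(add(Z, mul(SZ, SZ)), Z)))
  →10  S(S(add(mul(SZ, SZ), Z)))
  →11  S(S(add(add(SZ, mul(Z, SZ)), Z)))
  →12  S(S(add(S(add(Z, mul(Z, SZ))), Z)))
  →13  S(S(S(add(add(Z, mul(Z, SZ)), Z))))
  →14  S(S(S(add(mul(Z, SZ), Z))))
  →15  S(S(S(add(Z, Z))))
  →16  SSSZ

Term B:
  start: mul(SZ, mul(add(SSZ, SZ), add(Z, SZ)))
  →1  add(mul(add(SSZ, SZ), add(Z, SZ)), mul(Z, mul(add(SSZ, SZ), add(Z, SZ))))
  →2  add(mul(S(add(SZ, SZ)), add(Z, SZ)), mul(Z, mul(add(SSZ, SZ), add(Z, SZ))))
  →3  add(add(add(Z, SZ), mul(add(SZ, SZ), add(Z, SZ))), mul(Z, mul(add(SSZ, SZ), add(Z, SZ))))
  →4  add(add(SZ, mul(add(SZ, SZ), add(Z, SZ))), mul(Z, mul(add(SSZ, SZ), add(Z, SZ))))
  →5  add(S(add(Z, mul(add(SZ, SZ), add(Z, SZ)))), mul(Z, mul(add(SSZ, SZ), add(Z, SZ))))
  →6  S(add(add(Z, mul(add(SZ, SZ), add(Z, SZ))), mul(Z, mul(add(SSZ, SZ), add(Z, SZ)))))
  →7  S(add(mul(add(SZ, SZ), add(Z, SZ)), mul(Z, mul(add(SSZ, SZ), add(Z, SZ)))))
  →8  S(add(mul(S(add(Z, SZ)), add(Z, SZ)), mul(Z, mul(add(SSZ, SZ), add(Z, SZ)))))
  →9  S(add(add(add(Z, SZ), mul(add(Z, SZ), add(Z, SZ))), mul(Z, mul(add(SSZ, SZ), add(Z, SZ)))))
  →10  S(add(add(SZ, mul(add(Z, SZ), add(Z, SZ))), mul(Z, mul(add(SSZ, SZ), add(Z, SZ)))))
  →11  S(add(S(add(Z, mul(add(Z, SZ), add(Z, SZ)))), mul(Z, mul(add(SSZ, SZ), add(Z, SZ)))))
  →12  S(S(add(add(Z, mul(add(Z, SZ), add(Z, SZ))), mul(Z, mul(add(SSZ, SZ), add(Z, SZ))))))
  →13  S(S(add(mul(add(Z, SZ), add(Z, SZ)), mul(Z, mul(add(SSZ, SZ), add(Z, SZ))))))
  →14  S(S(add(mul(SZ, add(Z, SZ)), mul(Z, mul(add(SSZ, SZ), add(Z, SZ))))))
  →15  S(S(add(add(add(Z, SZ), mul(Z, add(Z, SZ))), mul(Z, mul(add(SSZ, SZ), add(Z, SZ))))))
  →16  S(S(add(add(SZ, mul(Z, add(Z, SZ))), mul(Z, mul(add(SSZ, SZ), add(Z, SZ))))))
  →17  S(S(add(S(add(Z, mul(Z, add(Z, SZ)))), mul(Z, mul(add(SSZ, SZ), add(Z, SZ))))))
  →18  S(S(S(add(add(Z, mul(Z, add(Z, SZ))), mul(Z, mul(add(SSZ, SZ), add(Z, SZ)))))))
  →19  S(S(S(add(mul(Z, add(Z, SZ)), mul(Z, mul(add(SSZ, SZ), add(Z, SZ)))))))
  →20  S(S(S(add(Z, mul(Z, mul(add(SSZ, SZ), add(Z, SZ)))))))
  →21  S(S(S(mul(Z, mul(add(SSZ, SZ), add(Z, SZ))))))
  →22  SSSZ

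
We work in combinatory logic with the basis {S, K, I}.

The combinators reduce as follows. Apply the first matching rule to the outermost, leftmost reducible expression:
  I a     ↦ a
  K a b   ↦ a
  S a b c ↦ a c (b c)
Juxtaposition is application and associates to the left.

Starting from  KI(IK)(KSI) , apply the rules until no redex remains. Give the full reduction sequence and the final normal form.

  start: KI(IK)(KSI)
  →1  I(KSI)
  →2  KSI
  →3  S

Answer: normal form = S  (in 3 steps)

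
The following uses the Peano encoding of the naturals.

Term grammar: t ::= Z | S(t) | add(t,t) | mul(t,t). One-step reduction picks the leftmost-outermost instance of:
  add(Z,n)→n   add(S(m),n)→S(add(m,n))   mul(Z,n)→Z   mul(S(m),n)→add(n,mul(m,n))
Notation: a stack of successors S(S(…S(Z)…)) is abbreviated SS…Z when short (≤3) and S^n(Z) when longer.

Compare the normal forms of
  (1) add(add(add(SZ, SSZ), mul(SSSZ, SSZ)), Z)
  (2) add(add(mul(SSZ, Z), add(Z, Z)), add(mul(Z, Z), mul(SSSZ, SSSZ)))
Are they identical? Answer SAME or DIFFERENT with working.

Term A:
  start: add(add(add(SZ, SSZ), mul(SSSZ, SSZ)), Z)
  [1] add(add(S(add(Z, SSZ)), mul(SSSZ, SSZ)), Z)
  [2] add(S(add(add(Z, SSZ), mul(SSSZ, SSZ))), Z)
  [3] S(add(add(add(Z, SSZ), mul(SSSZ, SSZ)), Z))
  [4] S(add(add(SSZ, mul(SSSZ, SSZ)), Z))
  [5] S(add(S(add(SZ, mul(SSSZ, SSZ))), Z))
  [6] S(S(add(add(SZ, mul(SSSZ, SSZ)), Z)))
  [7] S(S(add(S(add(Z, mul(SSSZ, SSZ))), Z)))
  [8] S(S(S(add(add(Z, mul(SSSZ, SSZ)), Z))))
  [9] S(S(S(add(mul(SSSZ, SSZ), Z))))
  [10] S(S(S(add(add(SSZ, mul(SSZ, SSZ)), Z))))
  [11] S(S(S(add(S(add(SZ, mul(SSZ, SSZ))), Z))))
  [12] S(S(S(S(add(add(SZ, mul(SSZ, SSZ)), Z)))))
  [13] S(S(S(S(add(S(add(Z, mul(SSZ, SSZ))), Z)))))
  [14] S(S(S(S(S(add(add(Z, mul(SSZ, SSZ)), Z))))))
  [15] S(S(S(S(S(add(mul(SSZ, SSZ), Z))))))
  [16] S(S(S(S(S(add(add(SSZ, mul(SZ, SSZ)), Z))))))
  [17] S(S(S(S(S(add(S(add(SZ, mul(SZ, SSZ))), Z))))))
  [18] S(S(S(S(S(S(add(add(SZ, mul(SZ, SSZ)), Z)))))))
  [19] S(S(S(S(S(S(add(S(add(Z, mul(SZ, SSZ))), Z)))))))
  [20] S(S(S(S(S(S(S(add(add(Z, mul(SZ, SSZ)), Z))))))))
  [21] S(S(S(S(S(S(S(add(mul(SZ, SSZ), Z))))))))
  [22] S(S(S(S(S(S(S(add(add(SSZ, mul(Z, SSZ)), Z))))))))
  [23] S(S(S(S(S(S(S(add(S(add(SZ, mul(Z, SSZ))), Z))))))))
  [24] S(S(S(S(S(S(S(S(add(add(SZ, mul(Z, SSZ)), Z)))))))))
  [25] S(S(S(S(S(S(S(S(add(S(add(Z, mul(Z, SSZ))), Z)))))))))
  [26] S(S(S(S(S(S(S(S(S(add(add(Z, mul(Z, SSZ)), Z))))))))))
  [27] S(S(S(S(S(S(S(S(S(add(mul(Z, SSZ), Z))))))))))
  [28] S(S(S(S(S(S(S(S(S(add(Z, Z))))))))))
  [29] S^9(Z)

Term B:
  start: add(add(mul(SSZ, Z), add(Z, Z)), add(mul(Z, Z), mul(SSSZ, SSSZ)))
  [1] add(add(add(Z, mul(SZ, Z)), add(Z, Z)), add(mul(Z, Z), mul(SSSZ, SSSZ)))
  [2] add(add(mul(SZ, Z), add(Z, Z)), add(mul(Z, Z), mul(SSSZ, SSSZ)))
  [3] add(add(add(Z, mul(Z, Z)), add(Z, Z)), add(mul(Z, Z), mul(SSSZ, SSSZ)))
  [4] add(add(mul(Z, Z), add(Z, Z)), add(mul(Z, Z), mul(SSSZ, SSSZ)))
  [5] add(add(Z, add(Z, Z)), add(mul(Z, Z), mul(SSSZ, SSSZ)))
  [6] add(add(Z, Z), add(mul(Z, Z), mul(SSSZ, SSSZ)))
  [7] add(Z, add(mul(Z, Z), mul(SSSZ, SSSZ)))
  [8] add(mul(Z, Z), mul(SSSZ, SSSZ))
  [9] add(Z, mul(SSSZ, SSSZ))
  [10] mul(SSSZ, SSSZ)
  [11] add(SSSZ, mul(SSZ, SSSZ))
  [12] S(add(SSZ, mul(SSZ, SSSZ)))
  [13] S(S(add(SZ, mul(SSZ, SSSZ))))
  [14] S(S(S(add(Z, mul(SSZ, SSSZ)))))
  [15] S(S(S(mul(SSZ, SSSZ))))
  [16] S(S(S(add(SSSZ, mul(SZ, SSSZ)))))
  [17] S(S(S(S(add(SSZ, mul(SZ, SSSZ))))))
  [18] S(S(S(S(S(add(SZ, mul(SZ, SSSZ)))))))
  [19] S(S(S(S(S(S(add(Z, mul(SZ, SSSZ))))))))
  [20] S(S(S(S(S(S(mul(SZ, SSSZ)))))))
  [21] S(S(S(S(S(S(add(SSSZ, mul(Z, SSSZ))))))))
  [22] S(S(S(S(S(S(S(add(SSZ, mul(Z, SSSZ)))))))))
  [23] S(S(S(S(S(S(S(S(add(SZ, mul(Z, SSSZ))))))))))
  [24] S(S(S(S(S(S(S(S(S(add(Z, mul(Z, SSSZ)))))))))))
  [25] S(S(S(S(S(S(S(S(S(mul(Z, SSSZ))))))))))
  [26] S^9(Z)

Answer: SAME — A ⇓ S^9(Z), B ⇓ S^9(Z)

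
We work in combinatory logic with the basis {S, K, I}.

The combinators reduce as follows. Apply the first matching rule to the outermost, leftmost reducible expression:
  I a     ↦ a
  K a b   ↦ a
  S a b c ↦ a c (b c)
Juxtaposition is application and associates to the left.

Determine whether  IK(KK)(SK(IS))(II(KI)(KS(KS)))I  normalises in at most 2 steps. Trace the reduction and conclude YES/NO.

  start: IK(KK)(SK(IS))(II(KI)(KS(KS)))I
  step 1: K(KK)(SK(IS))(II(KI)(KS(KS)))I
  step 2: KK(II(KI)(KS(KS)))I

Answer: NO — after 2 steps the term is KK(II(KI)(KS(KS)))I, not yet normal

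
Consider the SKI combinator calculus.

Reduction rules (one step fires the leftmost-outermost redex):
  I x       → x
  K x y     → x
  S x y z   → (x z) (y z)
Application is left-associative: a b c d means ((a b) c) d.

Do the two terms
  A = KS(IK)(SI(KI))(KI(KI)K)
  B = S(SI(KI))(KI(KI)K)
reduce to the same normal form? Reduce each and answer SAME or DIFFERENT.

Answer: SAME — A ⇓ S(SI(KI))K, B ⇓ S(SI(KI))K

Reduction:
Term A:
  start: KS(IK)(SI(KI))(KI(KI)K)
  [1] S(SI(KI))(KI(KI)K)
  [2] S(SI(KI))(IK)
  [3] S(SI(KI))K

Term B:
  start: S(SI(KI))(KI(KI)K)
  [1] S(SI(KI))(IK)
  [2] S(SI(KI))K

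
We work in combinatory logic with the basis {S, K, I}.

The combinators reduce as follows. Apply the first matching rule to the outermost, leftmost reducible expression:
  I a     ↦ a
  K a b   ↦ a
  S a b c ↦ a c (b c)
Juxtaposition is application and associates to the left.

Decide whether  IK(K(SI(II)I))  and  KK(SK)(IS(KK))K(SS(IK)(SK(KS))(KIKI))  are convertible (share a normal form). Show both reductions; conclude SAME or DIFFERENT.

Answer: DIFFERENT — A ⇓ K(KI), B ⇓ S(KK)(SK(KS))

Reduction:
Term A:
  start: IK(K(SI(II)I))
  step 1: K(K(SI(II)I))
  step 2: K(K(II(III)))
  step 3: K(K(I(III)))
  step 4: K(K(III))
  step 5: K(K(II))
  step 6: K(KI)

Term B:
  start: KK(SK)(IS(KK))K(SS(IK)(SK(KS))(KIKI))
  step 1: K(IS(KK))K(SS(IK)(SK(KS))(KIKI))
  step 2: IS(KK)(SS(IK)(SK(KS))(KIKI))
  step 3: S(KK)(SS(IK)(SK(KS))(KIKI))
  step 4: S(KK)(S(SK(KS))(IK(SK(KS)))(KIKI))
  step 5: S(KK)(SK(KS)(KIKI)(IK(SK(KS))(KIKI)))
  step 6: S(KK)(K(KIKI)(KS(KIKI))(IK(SK(KS))(KIKI)))
  step 7: S(KK)(KIKI(IK(SK(KS))(KIKI)))
  step 8: S(KK)(II(IK(SK(KS))(KIKI)))
  step 9: S(KK)(I(IK(SK(KS))(KIKI)))
  step 10: S(KK)(IK(SK(KS))(KIKI))
  step 11: S(KK)(K(SK(KS))(KIKI))
  step 12: S(KK)(SK(KS))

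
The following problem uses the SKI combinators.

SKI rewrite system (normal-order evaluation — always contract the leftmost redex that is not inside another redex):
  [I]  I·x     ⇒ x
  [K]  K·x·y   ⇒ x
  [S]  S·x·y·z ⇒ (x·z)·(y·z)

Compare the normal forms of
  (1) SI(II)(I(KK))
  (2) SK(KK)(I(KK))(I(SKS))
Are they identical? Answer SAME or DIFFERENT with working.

Answer: SAME — A ⇓ K, B ⇓ K

Derivation:
Term A:
  start: SI(II)(I(KK))
  [1] I(I(KK))(II(I(KK)))
  [2] I(KK)(II(I(KK)))
  [3] KK(II(I(KK)))
  [4] K

Term B:
  start: SK(KK)(I(KK))(I(SKS))
  [1] K(I(KK))(KK(I(KK)))(I(SKS))
  [2] I(KK)(I(SKS))
  [3] KK(I(SKS))
  [4] K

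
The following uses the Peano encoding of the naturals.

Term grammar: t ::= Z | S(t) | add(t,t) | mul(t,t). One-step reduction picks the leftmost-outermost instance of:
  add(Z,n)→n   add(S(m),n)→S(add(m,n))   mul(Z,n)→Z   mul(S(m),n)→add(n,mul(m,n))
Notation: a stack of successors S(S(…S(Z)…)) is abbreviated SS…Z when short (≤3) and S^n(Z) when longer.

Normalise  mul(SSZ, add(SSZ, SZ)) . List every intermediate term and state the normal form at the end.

Answer: normal form = S^6(Z)  (in 17 steps)

Reduction:
  start: mul(SSZ, add(SSZ, SZ))
  step 1: add(add(SSZ, SZ), mul(SZ, add(SSZ, SZ)))
  step 2: add(S(add(SZ, SZ)), mul(SZ, add(SSZ, SZ)))
  step 3: S(add(add(SZ, SZ), mul(SZ, add(SSZ, SZ))))
  step 4: S(add(S(add(Z, SZ)), mul(SZ, add(SSZ, SZ))))
  step 5: S(S(add(add(Z, SZ), mul(SZ, add(SSZ, SZ)))))
  step 6: S(S(add(SZ, mul(SZ, add(SSZ, SZ)))))
  step 7: S(S(S(add(Z, mul(SZ, add(SSZ, SZ))))))
  step 8: S(S(S(mul(SZ, add(SSZ, SZ)))))
  step 9: S(S(S(add(add(SSZ, SZ), mul(Z, add(SSZ, SZ))))))
  step 10: S(S(S(add(S(add(SZ, SZ)), mul(Z, add(SSZ, SZ))))))
  step 11: S(S(S(S(add(add(SZ, SZ), mul(Z, add(SSZ, SZ)))))))
  step 12: S(S(S(S(add(S(add(Z, SZ)), mul(Z, add(SSZ, SZ)))))))
  step 13: S(S(S(S(S(add(add(Z, SZ), mul(Z, add(SSZ, SZ))))))))
  step 14: S(S(S(S(S(add(SZ, mul(Z, add(SSZ, SZ))))))))
  step 15: S(S(S(S(S(S(add(Z, mul(Z, add(SSZ, SZ)))))))))
  step 16: S(S(S(S(S(S(mul(Z, add(SSZ, SZ))))))))
  step 17: S^6(Z)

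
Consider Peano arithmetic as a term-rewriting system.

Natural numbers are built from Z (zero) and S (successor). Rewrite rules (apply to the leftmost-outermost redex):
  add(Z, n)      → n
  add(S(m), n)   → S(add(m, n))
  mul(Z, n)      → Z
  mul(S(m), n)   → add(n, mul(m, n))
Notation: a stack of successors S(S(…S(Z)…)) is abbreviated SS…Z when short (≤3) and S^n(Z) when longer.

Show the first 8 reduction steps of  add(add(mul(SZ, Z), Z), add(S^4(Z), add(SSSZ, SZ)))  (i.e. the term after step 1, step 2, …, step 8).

  start: add(add(mul(SZ, Z), Z), add(S^4(Z), add(SSSZ, SZ)))
  step 1: add(add(add(Z, mul(Z, Z)), Z), add(S^4(Z), add(SSSZ, SZ)))
  step 2: add(add(mul(Z, Z), Z), add(S^4(Z), add(SSSZ, SZ)))
  step 3: add(add(Z, Z), add(S^4(Z), add(SSSZ, SZ)))
  step 4: add(Z, add(S^4(Z), add(SSSZ, SZ)))
  step 5: add(S^4(Z), add(SSSZ, SZ))
  step 6: S(add(SSSZ, add(SSSZ, SZ)))
  step 7: S(S(add(SSZ, add(SSSZ, SZ))))
  step 8: S(S(S(add(SZ, add(SSSZ, SZ)))))

Answer: after 8 steps: S(S(S(add(SZ, add(SSSZ, SZ)))))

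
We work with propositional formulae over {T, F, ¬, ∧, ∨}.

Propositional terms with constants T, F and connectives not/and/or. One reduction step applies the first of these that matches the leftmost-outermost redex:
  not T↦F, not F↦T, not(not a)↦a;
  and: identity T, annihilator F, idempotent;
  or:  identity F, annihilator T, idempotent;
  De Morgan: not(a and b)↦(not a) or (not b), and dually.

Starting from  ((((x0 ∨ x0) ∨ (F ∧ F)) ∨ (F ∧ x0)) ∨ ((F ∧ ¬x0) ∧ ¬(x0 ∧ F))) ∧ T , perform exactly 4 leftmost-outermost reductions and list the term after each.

  start: ((((x0 ∨ x0) ∨ (F ∧ F)) ∨ (F ∧ x0)) ∨ ((F ∧ ¬x0) ∧ ¬(x0 ∧ F))) ∧ T
  step 1: (((x0 ∨ x0) ∨ (F ∧ F)) ∨ (F ∧ x0)) ∨ ((F ∧ ¬x0) ∧ ¬(x0 ∧ F))
  step 2: ((x0 ∨ (F ∧ F)) ∨ (F ∧ x0)) ∨ ((F ∧ ¬x0) ∧ ¬(x0 ∧ F))
  step 3: ((x0 ∨ F) ∨ (F ∧ x0)) ∨ ((F ∧ ¬x0) ∧ ¬(x0 ∧ F))
  step 4: (x0 ∨ (F ∧ x0)) ∨ ((F ∧ ¬x0) ∧ ¬(x0 ∧ F))

Answer: after 4 steps: (x0 ∨ (F ∧ x0)) ∨ ((F ∧ ¬x0) ∧ ¬(x0 ∧ F))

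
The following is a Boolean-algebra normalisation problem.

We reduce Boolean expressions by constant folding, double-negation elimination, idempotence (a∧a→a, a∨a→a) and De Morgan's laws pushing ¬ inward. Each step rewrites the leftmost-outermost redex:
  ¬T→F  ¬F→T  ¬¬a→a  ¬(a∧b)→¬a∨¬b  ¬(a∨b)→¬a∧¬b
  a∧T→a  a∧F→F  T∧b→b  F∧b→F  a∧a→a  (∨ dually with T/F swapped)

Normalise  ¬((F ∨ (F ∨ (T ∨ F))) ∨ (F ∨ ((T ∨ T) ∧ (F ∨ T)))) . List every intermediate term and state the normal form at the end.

Answer: normal form = F  (in 11 steps)

Derivation:
  start: ¬((F ∨ (F ∨ (T ∨ F))) ∨ (F ∨ ((T ∨ T) ∧ (F ∨ T))))
  [1] ¬(F ∨ (F ∨ (T ∨ F))) ∧ ¬(F ∨ ((T ∨ T) ∧ (F ∨ T)))
  [2] (¬F ∧ ¬(F ∨ (T ∨ F))) ∧ ¬(F ∨ ((T ∨ T) ∧ (F ∨ T)))
  [3] (T ∧ ¬(F ∨ (T ∨ F))) ∧ ¬(F ∨ ((T ∨ T) ∧ (F ∨ T)))
  [4] ¬(F ∨ (T ∨ F)) ∧ ¬(F ∨ ((T ∨ T) ∧ (F ∨ T)))
  [5] (¬F ∧ ¬(T ∨ F)) ∧ ¬(F ∨ ((T ∨ T) ∧ (F ∨ T)))
  [6] (T ∧ ¬(T ∨ F)) ∧ ¬(F ∨ ((T ∨ T) ∧ (F ∨ T)))
  [7] ¬(T ∨ F) ∧ ¬(F ∨ ((T ∨ T) ∧ (F ∨ T)))
  [8] (¬T ∧ ¬F) ∧ ¬(F ∨ ((T ∨ T) ∧ (F ∨ T)))
  [9] (F ∧ ¬F) ∧ ¬(F ∨ ((T ∨ T) ∧ (F ∨ T)))
  [10] F ∧ ¬(F ∨ ((T ∨ T) ∧ (F ∨ T)))
  [11] F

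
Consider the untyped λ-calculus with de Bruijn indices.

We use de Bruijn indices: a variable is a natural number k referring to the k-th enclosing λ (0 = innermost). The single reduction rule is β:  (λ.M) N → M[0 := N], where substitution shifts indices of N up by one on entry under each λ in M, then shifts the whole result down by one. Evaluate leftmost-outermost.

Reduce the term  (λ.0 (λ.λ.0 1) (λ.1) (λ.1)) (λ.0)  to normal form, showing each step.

Answer: normal form = λ.0  (in 5 steps)

Working:
  start: (λ.0 (λ.λ.0 1) (λ.1) (λ.1)) (λ.0)
  [1] (λ.0) (λ.λ.0 1) (λ.λ.0) (λ.λ.0)
  [2] (λ.λ.0 1) (λ.λ.0) (λ.λ.0)
  [3] (λ.0 (λ.λ.0)) (λ.λ.0)
  [4] (λ.λ.0) (λ.λ.0)
  [5] λ.0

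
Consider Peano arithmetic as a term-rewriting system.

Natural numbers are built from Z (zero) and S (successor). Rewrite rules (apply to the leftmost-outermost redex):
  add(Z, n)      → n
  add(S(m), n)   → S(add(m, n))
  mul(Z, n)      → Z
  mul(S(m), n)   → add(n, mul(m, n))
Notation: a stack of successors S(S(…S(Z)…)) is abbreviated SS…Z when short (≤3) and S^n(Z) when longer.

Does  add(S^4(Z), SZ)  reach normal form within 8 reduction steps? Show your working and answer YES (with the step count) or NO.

  start: add(S^4(Z), SZ)
  [1] S(add(SSSZ, SZ))
  [2] S(S(add(SSZ, SZ)))
  [3] S(S(S(add(SZ, SZ))))
  [4] S(S(S(S(add(Z, SZ)))))
  [5] S^5(Z)

Answer: YES — reaches normal form S^5(Z) in 5 ≤ 8 steps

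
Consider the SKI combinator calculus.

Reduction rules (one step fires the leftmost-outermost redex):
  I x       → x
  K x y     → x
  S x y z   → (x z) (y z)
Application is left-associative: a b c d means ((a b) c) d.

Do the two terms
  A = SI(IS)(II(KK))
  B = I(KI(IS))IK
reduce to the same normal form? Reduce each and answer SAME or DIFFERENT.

Term A:
  start: SI(IS)(II(KK))
  →1  I(II(KK))(IS(II(KK)))
  →2  II(KK)(IS(II(KK)))
  →3  I(KK)(IS(II(KK)))
  →4  KK(IS(II(KK)))
  →5  K

Term B:
  start: I(KI(IS))IK
  →1  KI(IS)IK
  →2  IIK
  →3  IK
  →4  K

Answer: SAME — A ⇓ K, B ⇓ K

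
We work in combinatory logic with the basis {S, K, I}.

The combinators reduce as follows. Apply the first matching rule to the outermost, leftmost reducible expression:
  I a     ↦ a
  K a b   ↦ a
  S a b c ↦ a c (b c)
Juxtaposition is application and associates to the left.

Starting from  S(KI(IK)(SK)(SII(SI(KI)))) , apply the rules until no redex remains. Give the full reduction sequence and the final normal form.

  start: S(KI(IK)(SK)(SII(SI(KI))))
  step 1: S(I(SK)(SII(SI(KI))))
  step 2: S(SK(SII(SI(KI))))
  step 3: S(SK(I(SI(KI))(I(SI(KI)))))
  step 4: S(SK(SI(KI)(I(SI(KI)))))
  step 5: S(SK(I(I(SI(KI)))(KI(I(SI(KI))))))
  step 6: S(SK(I(SI(KI))(KI(I(SI(KI))))))
  step 7: S(SK(SI(KI)(KI(I(SI(KI))))))
  step 8: S(SK(I(KI(I(SI(KI))))(KI(KI(I(SI(KI)))))))
  step 9: S(SK(KI(I(SI(KI)))(KI(KI(I(SI(KI)))))))
  step 10: S(SK(I(KI(KI(I(SI(KI)))))))
  step 11: S(SK(KI(KI(I(SI(KI))))))
  step 12: S(SKI)

Answer: normal form = S(SKI)  (in 12 steps)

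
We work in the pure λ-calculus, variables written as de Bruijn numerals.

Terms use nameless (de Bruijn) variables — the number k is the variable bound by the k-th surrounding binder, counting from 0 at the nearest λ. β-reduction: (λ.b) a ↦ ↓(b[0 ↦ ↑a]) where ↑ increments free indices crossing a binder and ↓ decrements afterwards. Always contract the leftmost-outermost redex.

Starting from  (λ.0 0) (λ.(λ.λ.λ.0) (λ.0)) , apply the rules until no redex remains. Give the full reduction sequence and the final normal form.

Answer: normal form = λ.λ.0  (in 3 steps)

Reduction:
  start: (λ.0 0) (λ.(λ.λ.λ.0) (λ.0))
  →1  (λ.(λ.λ.λ.0) (λ.0)) (λ.(λ.λ.λ.0) (λ.0))
  →2  (λ.λ.λ.0) (λ.0)
  →3  λ.λ.0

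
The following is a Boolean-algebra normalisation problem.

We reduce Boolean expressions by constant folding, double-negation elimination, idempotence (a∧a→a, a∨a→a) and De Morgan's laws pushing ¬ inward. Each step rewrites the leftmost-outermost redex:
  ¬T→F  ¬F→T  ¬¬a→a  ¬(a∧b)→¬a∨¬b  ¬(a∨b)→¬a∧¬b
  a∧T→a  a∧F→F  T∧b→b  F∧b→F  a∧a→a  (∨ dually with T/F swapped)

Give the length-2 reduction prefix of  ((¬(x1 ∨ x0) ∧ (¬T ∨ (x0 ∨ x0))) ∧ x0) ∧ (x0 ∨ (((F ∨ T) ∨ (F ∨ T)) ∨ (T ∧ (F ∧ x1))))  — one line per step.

Answer: after 2 steps: (((¬x1 ∧ ¬x0) ∧ (F ∨ (x0 ∨ x0))) ∧ x0) ∧ (x0 ∨ (((F ∨ T) ∨ (F ∨ T)) ∨ (T ∧ (F ∧ x1))))

Reduction:
  start: ((¬(x1 ∨ x0) ∧ (¬T ∨ (x0 ∨ x0))) ∧ x0) ∧ (x0 ∨ (((F ∨ T) ∨ (F ∨ T)) ∨ (T ∧ (F ∧ x1))))
  [1] (((¬x1 ∧ ¬x0) ∧ (¬T ∨ (x0 ∨ x0))) ∧ x0) ∧ (x0 ∨ (((F ∨ T) ∨ (F ∨ T)) ∨ (T ∧ (F ∧ x1))))
  [2] (((¬x1 ∧ ¬x0) ∧ (F ∨ (x0 ∨ x0))) ∧ x0) ∧ (x0 ∨ (((F ∨ T) ∨ (F ∨ T)) ∨ (T ∧ (F ∧ x1))))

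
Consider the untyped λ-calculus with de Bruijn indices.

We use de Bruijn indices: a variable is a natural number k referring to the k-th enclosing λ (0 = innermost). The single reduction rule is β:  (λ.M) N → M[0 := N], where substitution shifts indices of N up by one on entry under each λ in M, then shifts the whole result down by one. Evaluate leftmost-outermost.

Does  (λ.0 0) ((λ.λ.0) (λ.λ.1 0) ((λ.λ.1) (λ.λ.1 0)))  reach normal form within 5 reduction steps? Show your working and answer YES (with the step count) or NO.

  start: (λ.0 0) ((λ.λ.0) (λ.λ.1 0) ((λ.λ.1) (λ.λ.1 0)))
  [1] (λ.λ.0) (λ.λ.1 0) ((λ.λ.1) (λ.λ.1 0)) ((λ.λ.0) (λ.λ.1 0) ((λ.λ.1) (λ.λ.1 0)))
  [2] (λ.0) ((λ.λ.1) (λ.λ.1 0)) ((λ.λ.0) (λ.λ.1 0) ((λ.λ.1) (λ.λ.1 0)))
  [3] (λ.λ.1) (λ.λ.1 0) ((λ.λ.0) (λ.λ.1 0) ((λ.λ.1) (λ.λ.1 0)))
  [4] (λ.λ.λ.1 0) ((λ.λ.0) (λ.λ.1 0) ((λ.λ.1) (λ.λ.1 0)))
  [5] λ.λ.1 0

Answer: YES — reaches normal form λ.λ.1 0 in 5 ≤ 5 steps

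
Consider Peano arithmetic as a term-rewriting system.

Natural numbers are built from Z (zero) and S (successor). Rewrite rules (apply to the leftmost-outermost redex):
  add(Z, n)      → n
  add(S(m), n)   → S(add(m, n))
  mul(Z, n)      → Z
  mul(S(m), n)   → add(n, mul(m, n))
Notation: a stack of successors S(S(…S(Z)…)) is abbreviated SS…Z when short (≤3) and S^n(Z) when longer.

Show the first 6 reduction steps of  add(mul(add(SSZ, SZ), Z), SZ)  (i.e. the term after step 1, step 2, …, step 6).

  start: add(mul(add(SSZ, SZ), Z), SZ)
  [1] add(mul(S(add(SZ, SZ)), Z), SZ)
  [2] add(add(Z, mul(add(SZ, SZ), Z)), SZ)
  [3] add(mul(add(SZ, SZ), Z), SZ)
  [4] add(mul(S(add(Z, SZ)), Z), SZ)
  [5] add(add(Z, mul(add(Z, SZ), Z)), SZ)
  [6] add(mul(add(Z, SZ), Z), SZ)

Answer: after 6 steps: add(mul(add(Z, SZ), Z), SZ)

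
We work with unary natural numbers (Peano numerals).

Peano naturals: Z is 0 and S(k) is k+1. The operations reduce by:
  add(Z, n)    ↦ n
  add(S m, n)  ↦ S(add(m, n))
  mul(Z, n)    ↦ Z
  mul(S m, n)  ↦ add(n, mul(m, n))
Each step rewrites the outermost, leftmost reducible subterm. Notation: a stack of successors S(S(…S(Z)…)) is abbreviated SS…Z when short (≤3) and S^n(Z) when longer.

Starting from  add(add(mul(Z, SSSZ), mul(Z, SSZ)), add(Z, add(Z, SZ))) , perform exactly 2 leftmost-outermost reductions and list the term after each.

Answer: after 2 steps: add(mul(Z, SSZ), add(Z, add(Z, SZ)))

Reduction:
  start: add(add(mul(Z, SSSZ), mul(Z, SSZ)), add(Z, add(Z, SZ)))
  [1] add(add(Z, mul(Z, SSZ)), add(Z, add(Z, SZ)))
  [2] add(mul(Z, SSZ), add(Z, add(Z, SZ)))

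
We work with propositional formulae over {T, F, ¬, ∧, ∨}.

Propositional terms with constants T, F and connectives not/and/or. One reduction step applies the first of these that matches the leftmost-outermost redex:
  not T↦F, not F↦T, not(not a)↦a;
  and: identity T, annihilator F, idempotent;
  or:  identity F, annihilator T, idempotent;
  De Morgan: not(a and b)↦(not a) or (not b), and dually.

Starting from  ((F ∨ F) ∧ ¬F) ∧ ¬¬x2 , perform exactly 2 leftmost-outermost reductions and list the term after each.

Answer: after 2 steps: F ∧ ¬¬x2

Working:
  start: ((F ∨ F) ∧ ¬F) ∧ ¬¬x2
  [1] (F ∧ ¬F) ∧ ¬¬x2
  [2] F ∧ ¬¬x2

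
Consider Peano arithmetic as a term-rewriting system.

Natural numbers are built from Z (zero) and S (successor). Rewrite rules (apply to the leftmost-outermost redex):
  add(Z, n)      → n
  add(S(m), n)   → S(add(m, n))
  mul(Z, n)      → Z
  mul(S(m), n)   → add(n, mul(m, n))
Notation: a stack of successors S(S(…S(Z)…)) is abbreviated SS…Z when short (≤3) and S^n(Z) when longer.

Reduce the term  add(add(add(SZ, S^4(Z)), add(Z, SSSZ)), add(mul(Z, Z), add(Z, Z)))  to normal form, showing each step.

  start: add(add(add(SZ, S^4(Z)), add(Z, SSSZ)), add(mul(Z, Z), add(Z, Z)))
  step 1: add(add(S(add(Z, S^4(Z))), add(Z, SSSZ)), add(mul(Z, Z), add(Z, Z)))
  step 2: add(S(add(add(Z, S^4(Z)), add(Z, SSSZ))), add(mul(Z, Z), add(Z, Z)))
  step 3: S(add(add(add(Z, S^4(Z)), add(Z, SSSZ)), add(mul(Z, Z), add(Z, Z))))
  step 4: S(add(add(S^4(Z), add(Z, SSSZ)), add(mul(Z, Z), add(Z, Z))))
  step 5: S(add(S(add(SSSZ, add(Z, SSSZ))), add(mul(Z, Z), add(Z, Z))))
  step 6: S(S(add(add(SSSZ, add(Z, SSSZ)), add(mul(Z, Z), add(Z, Z)))))
  step 7: S(S(add(S(add(SSZ, add(Z, SSSZ))), add(mul(Z, Z), add(Z, Z)))))
  step 8: S(S(S(add(add(SSZ, add(Z, SSSZ)), add(mul(Z, Z), add(Z, Z))))))
  step 9: S(S(S(add(S(add(SZ, add(Z, SSSZ))), add(mul(Z, Z), add(Z, Z))))))
  step 10: S(S(S(S(add(add(SZ, add(Z, SSSZ)), add(mul(Z, Z), add(Z, Z)))))))
  step 11: S(S(S(S(add(S(add(Z, add(Z, SSSZ))), add(mul(Z, Z), add(Z, Z)))))))
  step 12: S(S(S(S(S(add(add(Z, add(Z, SSSZ)), add(mul(Z, Z), add(Z, Z))))))))
  step 13: S(S(S(S(S(add(add(Z, SSSZ), add(mul(Z, Z), add(Z, Z))))))))
  step 14: S(S(S(S(S(add(SSSZ, add(mul(Z, Z), add(Z, Z))))))))
  step 15: S(S(S(S(S(S(add(SSZ, add(mul(Z, Z), add(Z, Z)))))))))
  step 16: S(S(S(S(S(S(S(add(SZ, add(mul(Z, Z), add(Z, Z))))))))))
  step 17: S(S(S(S(S(S(S(S(add(Z, add(mul(Z, Z), add(Z, Z)))))))))))
  step 18: S(S(S(S(S(S(S(S(add(mul(Z, Z), add(Z, Z))))))))))
  step 19: S(S(S(S(S(S(S(S(add(Z, add(Z, Z))))))))))
  step 20: S(S(S(S(S(S(S(S(add(Z, Z)))))))))
  step 21: S^8(Z)

Answer: normal form = S^8(Z)  (in 21 steps)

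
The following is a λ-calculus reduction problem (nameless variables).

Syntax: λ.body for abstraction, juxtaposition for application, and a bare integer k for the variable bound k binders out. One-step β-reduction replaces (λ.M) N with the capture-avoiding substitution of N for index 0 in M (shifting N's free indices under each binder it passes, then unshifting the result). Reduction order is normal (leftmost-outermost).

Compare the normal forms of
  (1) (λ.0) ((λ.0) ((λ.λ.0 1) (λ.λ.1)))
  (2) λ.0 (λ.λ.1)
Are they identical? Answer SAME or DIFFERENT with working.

Term A:
  start: (λ.0) ((λ.0) ((λ.λ.0 1) (λ.λ.1)))
  step 1: (λ.0) ((λ.λ.0 1) (λ.λ.1))
  step 2: (λ.λ.0 1) (λ.λ.1)
  step 3: λ.0 (λ.λ.1)

Term B:
  start: λ.0 (λ.λ.1)

Answer: SAME — A ⇓ λ.0 (λ.λ.1), B ⇓ λ.0 (λ.λ.1)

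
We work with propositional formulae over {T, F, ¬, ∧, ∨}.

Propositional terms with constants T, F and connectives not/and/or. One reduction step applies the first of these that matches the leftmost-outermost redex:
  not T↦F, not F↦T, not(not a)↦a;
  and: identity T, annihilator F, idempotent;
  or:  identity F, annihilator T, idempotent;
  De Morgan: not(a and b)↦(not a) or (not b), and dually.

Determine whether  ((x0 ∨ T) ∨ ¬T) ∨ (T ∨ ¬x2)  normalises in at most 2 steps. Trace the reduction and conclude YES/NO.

  start: ((x0 ∨ T) ∨ ¬T) ∨ (T ∨ ¬x2)
  [1] (T ∨ ¬T) ∨ (T ∨ ¬x2)
  [2] T ∨ (T ∨ ¬x2)

Answer: NO — after 2 steps the term is T ∨ (T ∨ ¬x2), not yet normal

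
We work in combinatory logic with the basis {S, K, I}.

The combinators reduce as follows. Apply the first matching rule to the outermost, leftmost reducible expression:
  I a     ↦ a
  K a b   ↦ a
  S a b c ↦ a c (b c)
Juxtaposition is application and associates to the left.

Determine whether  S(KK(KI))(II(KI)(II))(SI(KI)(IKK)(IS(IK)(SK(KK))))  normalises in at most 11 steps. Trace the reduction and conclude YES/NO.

  start: S(KK(KI))(II(KI)(II))(SI(KI)(IKK)(IS(IK)(SK(KK))))
  [1] KK(KI)(SI(KI)(IKK)(IS(IK)(SK(KK))))(II(KI)(II)(SI(KI)(IKK)(IS(IK)(SK(KK)))))
  [2] K(SI(KI)(IKK)(IS(IK)(SK(KK))))(II(KI)(II)(SI(KI)(IKK)(IS(IK)(SK(KK)))))
  [3] SI(KI)(IKK)(IS(IK)(SK(KK)))
  [4] I(IKK)(KI(IKK))(IS(IK)(SK(KK)))
  [5] IKK(KI(IKK))(IS(IK)(SK(KK)))
  [6] KK(KI(IKK))(IS(IK)(SK(KK)))
  [7] K(IS(IK)(SK(KK)))
  [8] K(S(IK)(SK(KK)))
  [9] K(SK(SK(KK)))

Answer: YES — reaches normal form K(SK(SK(KK))) in 9 ≤ 11 steps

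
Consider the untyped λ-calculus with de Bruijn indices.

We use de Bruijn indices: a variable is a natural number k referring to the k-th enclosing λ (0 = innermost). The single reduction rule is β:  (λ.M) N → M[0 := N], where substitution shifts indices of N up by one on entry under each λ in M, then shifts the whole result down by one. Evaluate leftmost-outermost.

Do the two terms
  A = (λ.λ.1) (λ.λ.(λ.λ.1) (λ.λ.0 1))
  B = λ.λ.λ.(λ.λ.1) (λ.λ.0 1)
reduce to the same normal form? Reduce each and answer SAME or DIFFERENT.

Term A:
  start: (λ.λ.1) (λ.λ.(λ.λ.1) (λ.λ.0 1))
  →1  λ.λ.λ.(λ.λ.1) (λ.λ.0 1)
  →2  λ.λ.λ.λ.λ.λ.0 1

Term B:
  start: λ.λ.λ.(λ.λ.1) (λ.λ.0 1)
  →1  λ.λ.λ.λ.λ.λ.0 1

Answer: SAME — A ⇓ λ.λ.λ.λ.λ.λ.0 1, B ⇓ λ.λ.λ.λ.λ.λ.0 1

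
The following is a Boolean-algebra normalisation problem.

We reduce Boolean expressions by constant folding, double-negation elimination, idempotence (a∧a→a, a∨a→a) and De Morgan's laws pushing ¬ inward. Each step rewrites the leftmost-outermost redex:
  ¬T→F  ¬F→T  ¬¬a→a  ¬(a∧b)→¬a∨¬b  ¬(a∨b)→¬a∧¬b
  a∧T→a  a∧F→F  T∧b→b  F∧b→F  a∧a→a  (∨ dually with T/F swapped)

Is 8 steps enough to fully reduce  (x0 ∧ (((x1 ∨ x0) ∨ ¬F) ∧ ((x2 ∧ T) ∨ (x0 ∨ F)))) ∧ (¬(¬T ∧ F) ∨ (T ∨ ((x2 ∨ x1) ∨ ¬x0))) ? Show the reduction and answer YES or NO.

Answer: NO — after 8 steps the term is (x0 ∧ (x2 ∨ x0)) ∧ (T ∨ (T ∨ ((x2 ∨ x1) ∨ ¬x0))), not yet normal

Derivation:
  start: (x0 ∧ (((x1 ∨ x0) ∨ ¬F) ∧ ((x2 ∧ T) ∨ (x0 ∨ F)))) ∧ (¬(¬T ∧ F) ∨ (T ∨ ((x2 ∨ x1) ∨ ¬x0)))
  →1  (x0 ∧ (((x1 ∨ x0) ∨ T) ∧ ((x2 ∧ T) ∨ (x0 ∨ F)))) ∧ (¬(¬T ∧ F) ∨ (T ∨ ((x2 ∨ x1) ∨ ¬x0)))
  →2  (x0 ∧ (T ∧ ((x2 ∧ T) ∨ (x0 ∨ F)))) ∧ (¬(¬T ∧ F) ∨ (T ∨ ((x2 ∨ x1) ∨ ¬x0)))
  →3  (x0 ∧ ((x2 ∧ T) ∨ (x0 ∨ F))) ∧ (¬(¬T ∧ F) ∨ (T ∨ ((x2 ∨ x1) ∨ ¬x0)))
  →4  (x0 ∧ (x2 ∨ (x0 ∨ F))) ∧ (¬(¬T ∧ F) ∨ (T ∨ ((x2 ∨ x1) ∨ ¬x0)))
  →5  (x0 ∧ (x2 ∨ x0)) ∧ (¬(¬T ∧ F) ∨ (T ∨ ((x2 ∨ x1) ∨ ¬x0)))
  →6  (x0 ∧ (x2 ∨ x0)) ∧ ((¬¬T ∨ ¬F) ∨ (T ∨ ((x2 ∨ x1) ∨ ¬x0)))
  →7  (x0 ∧ (x2 ∨ x0)) ∧ ((T ∨ ¬F) ∨ (T ∨ ((x2 ∨ x1) ∨ ¬x0)))
  →8  (x0 ∧ (x2 ∨ x0)) ∧ (T ∨ (T ∨ ((x2 ∨ x1) ∨ ¬x0)))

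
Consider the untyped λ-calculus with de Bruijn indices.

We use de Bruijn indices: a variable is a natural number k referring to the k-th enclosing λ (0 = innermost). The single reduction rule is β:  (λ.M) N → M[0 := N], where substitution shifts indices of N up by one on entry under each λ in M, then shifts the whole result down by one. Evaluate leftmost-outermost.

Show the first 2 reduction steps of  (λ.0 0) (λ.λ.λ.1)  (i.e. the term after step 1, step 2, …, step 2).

  start: (λ.0 0) (λ.λ.λ.1)
  →1  (λ.λ.λ.1) (λ.λ.λ.1)
  →2  λ.λ.1

Answer: after 2 steps: λ.λ.1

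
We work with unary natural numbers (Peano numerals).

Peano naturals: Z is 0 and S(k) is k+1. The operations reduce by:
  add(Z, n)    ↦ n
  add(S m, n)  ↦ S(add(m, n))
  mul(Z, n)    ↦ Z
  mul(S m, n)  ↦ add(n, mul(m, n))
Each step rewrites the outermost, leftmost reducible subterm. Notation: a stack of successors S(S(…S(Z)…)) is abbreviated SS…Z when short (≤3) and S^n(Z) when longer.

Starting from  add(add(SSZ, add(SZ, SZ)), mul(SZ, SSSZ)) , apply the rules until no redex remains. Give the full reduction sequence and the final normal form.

Answer: normal form = S^7(Z)  (in 16 steps)

Reduction:
  start: add(add(SSZ, add(SZ, SZ)), mul(SZ, SSSZ))
  [1] add(S(add(SZ, add(SZ, SZ))), mul(SZ, SSSZ))
  [2] S(add(add(SZ, add(SZ, SZ)), mul(SZ, SSSZ)))
  [3] S(add(S(add(Z, add(SZ, SZ))), mul(SZ, SSSZ)))
  [4] S(S(add(add(Z, add(SZ, SZ)), mul(SZ, SSSZ))))
  [5] S(S(add(add(SZ, SZ), mul(SZ, SSSZ))))
  [6] S(S(add(S(add(Z, SZ)), mul(SZ, SSSZ))))
  [7] S(S(S(add(add(Z, SZ), mul(SZ, SSSZ)))))
  [8] S(S(S(add(SZ, mul(SZ, SSSZ)))))
  [9] S(S(S(S(add(Z, mul(SZ, SSSZ))))))
  [10] S(S(S(S(mul(SZ, SSSZ)))))
  [11] S(S(S(S(add(SSSZ, mul(Z, SSSZ))))))
  [12] S(S(S(S(S(add(SSZ, mul(Z, SSSZ)))))))
  [13] S(S(S(S(S(S(add(SZ, mul(Z, SSSZ))))))))
  [14] S(S(S(S(S(S(S(add(Z, mul(Z, SSSZ)))))))))
  [15] S(S(S(S(S(S(S(mul(Z, SSSZ))))))))
  [16] S^7(Z)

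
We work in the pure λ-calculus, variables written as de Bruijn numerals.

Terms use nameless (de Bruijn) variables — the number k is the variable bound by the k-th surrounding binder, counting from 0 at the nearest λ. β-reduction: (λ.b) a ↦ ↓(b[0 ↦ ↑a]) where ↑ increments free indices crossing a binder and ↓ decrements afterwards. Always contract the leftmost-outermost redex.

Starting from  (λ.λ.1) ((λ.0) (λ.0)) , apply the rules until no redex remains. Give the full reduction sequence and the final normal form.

Answer: normal form = λ.λ.0  (in 2 steps)

Working:
  start: (λ.λ.1) ((λ.0) (λ.0))
  →1  λ.(λ.0) (λ.0)
  →2  λ.λ.0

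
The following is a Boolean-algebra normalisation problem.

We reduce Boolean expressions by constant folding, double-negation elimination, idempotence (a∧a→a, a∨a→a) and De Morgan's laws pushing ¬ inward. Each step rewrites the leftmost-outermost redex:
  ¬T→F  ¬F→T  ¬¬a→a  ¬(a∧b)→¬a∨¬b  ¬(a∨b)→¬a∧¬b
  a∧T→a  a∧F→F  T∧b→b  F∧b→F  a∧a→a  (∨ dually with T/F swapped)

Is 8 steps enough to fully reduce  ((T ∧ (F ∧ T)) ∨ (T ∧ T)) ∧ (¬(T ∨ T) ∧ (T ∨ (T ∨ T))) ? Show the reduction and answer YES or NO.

  start: ((T ∧ (F ∧ T)) ∨ (T ∧ T)) ∧ (¬(T ∨ T) ∧ (T ∨ (T ∨ T)))
  →1  ((F ∧ T) ∨ (T ∧ T)) ∧ (¬(T ∨ T) ∧ (T ∨ (T ∨ T)))
  →2  (F ∨ (T ∧ T)) ∧ (¬(T ∨ T) ∧ (T ∨ (T ∨ T)))
  →3  (T ∧ T) ∧ (¬(T ∨ T) ∧ (T ∨ (T ∨ T)))
  →4  T ∧ (¬(T ∨ T) ∧ (T ∨ (T ∨ T)))
  →5  ¬(T ∨ T) ∧ (T ∨ (T ∨ T))
  →6  (¬T ∧ ¬T) ∧ (T ∨ (T ∨ T))
  →7  ¬T ∧ (T ∨ (T ∨ T))
  →8  F ∧ (T ∨ (T ∨ T))

Answer: NO — after 8 steps the term is F ∧ (T ∨ (T ∨ T)), not yet normal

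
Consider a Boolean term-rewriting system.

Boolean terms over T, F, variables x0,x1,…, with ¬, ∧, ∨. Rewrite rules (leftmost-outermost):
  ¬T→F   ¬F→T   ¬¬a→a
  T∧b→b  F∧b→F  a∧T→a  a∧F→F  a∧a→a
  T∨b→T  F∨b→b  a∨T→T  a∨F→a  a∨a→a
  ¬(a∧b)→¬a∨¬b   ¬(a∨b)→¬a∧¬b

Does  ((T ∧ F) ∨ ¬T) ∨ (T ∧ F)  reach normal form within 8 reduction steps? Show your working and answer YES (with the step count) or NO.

  start: ((T ∧ F) ∨ ¬T) ∨ (T ∧ F)
  →1  (F ∨ ¬T) ∨ (T ∧ F)
  →2  ¬T ∨ (T ∧ F)
  →3  F ∨ (T ∧ F)
  →4  T ∧ F
  →5  F

Answer: YES — reaches normal form F in 5 ≤ 8 steps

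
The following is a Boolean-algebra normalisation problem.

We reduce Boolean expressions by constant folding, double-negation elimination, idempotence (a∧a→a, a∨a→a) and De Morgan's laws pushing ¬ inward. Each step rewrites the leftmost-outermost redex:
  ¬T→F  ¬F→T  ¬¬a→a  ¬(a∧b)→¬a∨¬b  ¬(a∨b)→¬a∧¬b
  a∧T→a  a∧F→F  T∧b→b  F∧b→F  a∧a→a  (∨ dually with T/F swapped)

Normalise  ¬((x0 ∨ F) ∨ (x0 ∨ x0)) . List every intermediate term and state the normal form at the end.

  start: ¬((x0 ∨ F) ∨ (x0 ∨ x0))
  [1] ¬(x0 ∨ F) ∧ ¬(x0 ∨ x0)
  [2] (¬x0 ∧ ¬F) ∧ ¬(x0 ∨ x0)
  [3] (¬x0 ∧ T) ∧ ¬(x0 ∨ x0)
  [4] ¬x0 ∧ ¬(x0 ∨ x0)
  [5] ¬x0 ∧ (¬x0 ∧ ¬x0)
  [6] ¬x0 ∧ ¬x0
  [7] ¬x0

Answer: normal form = ¬x0  (in 7 steps)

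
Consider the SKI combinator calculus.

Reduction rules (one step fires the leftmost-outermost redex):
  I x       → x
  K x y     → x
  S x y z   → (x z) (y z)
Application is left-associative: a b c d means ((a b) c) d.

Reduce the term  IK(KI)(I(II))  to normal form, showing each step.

  start: IK(KI)(I(II))
  →1  K(KI)(I(II))
  →2  KI

Answer: normal form = KI  (in 2 steps)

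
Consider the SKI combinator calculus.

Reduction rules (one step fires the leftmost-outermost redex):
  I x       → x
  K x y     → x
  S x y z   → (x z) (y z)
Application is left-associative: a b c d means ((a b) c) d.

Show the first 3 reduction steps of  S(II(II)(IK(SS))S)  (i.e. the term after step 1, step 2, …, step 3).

  start: S(II(II)(IK(SS))S)
  →1  S(I(II)(IK(SS))S)
  →2  S(II(IK(SS))S)
  →3  S(I(IK(SS))S)

Answer: after 3 steps: S(I(IK(SS))S)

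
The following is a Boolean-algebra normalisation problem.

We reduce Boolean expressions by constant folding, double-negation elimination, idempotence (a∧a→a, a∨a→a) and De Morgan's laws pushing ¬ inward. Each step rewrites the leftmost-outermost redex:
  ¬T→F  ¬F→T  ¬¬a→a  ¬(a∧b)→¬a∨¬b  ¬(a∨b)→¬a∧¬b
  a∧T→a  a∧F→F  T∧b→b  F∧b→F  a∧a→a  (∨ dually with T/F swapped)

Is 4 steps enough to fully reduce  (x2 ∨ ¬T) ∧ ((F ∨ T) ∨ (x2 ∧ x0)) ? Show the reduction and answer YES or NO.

Answer: NO — after 4 steps the term is x2 ∧ T, not yet normal

Working:
  start: (x2 ∨ ¬T) ∧ ((F ∨ T) ∨ (x2 ∧ x0))
  step 1: (x2 ∨ F) ∧ ((F ∨ T) ∨ (x2 ∧ x0))
  step 2: x2 ∧ ((F ∨ T) ∨ (x2 ∧ x0))
  step 3: x2 ∧ (T ∨ (x2 ∧ x0))
  step 4: x2 ∧ T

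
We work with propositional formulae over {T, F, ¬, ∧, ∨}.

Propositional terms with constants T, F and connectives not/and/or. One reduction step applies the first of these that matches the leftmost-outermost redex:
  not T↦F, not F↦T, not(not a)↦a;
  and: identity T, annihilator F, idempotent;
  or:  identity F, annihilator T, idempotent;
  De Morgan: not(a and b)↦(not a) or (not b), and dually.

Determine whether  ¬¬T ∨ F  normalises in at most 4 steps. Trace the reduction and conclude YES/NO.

  start: ¬¬T ∨ F
  [1] ¬¬T
  [2] T

Answer: YES — reaches normal form T in 2 ≤ 4 steps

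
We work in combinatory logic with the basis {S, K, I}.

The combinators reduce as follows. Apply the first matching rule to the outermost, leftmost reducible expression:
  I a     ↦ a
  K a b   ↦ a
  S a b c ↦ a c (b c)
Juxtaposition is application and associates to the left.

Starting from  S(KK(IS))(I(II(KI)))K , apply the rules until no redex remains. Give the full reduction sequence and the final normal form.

Answer: normal form = K  (in 3 steps)

Derivation:
  start: S(KK(IS))(I(II(KI)))K
  step 1: KK(IS)K(I(II(KI))K)
  step 2: KK(I(II(KI))K)
  step 3: K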